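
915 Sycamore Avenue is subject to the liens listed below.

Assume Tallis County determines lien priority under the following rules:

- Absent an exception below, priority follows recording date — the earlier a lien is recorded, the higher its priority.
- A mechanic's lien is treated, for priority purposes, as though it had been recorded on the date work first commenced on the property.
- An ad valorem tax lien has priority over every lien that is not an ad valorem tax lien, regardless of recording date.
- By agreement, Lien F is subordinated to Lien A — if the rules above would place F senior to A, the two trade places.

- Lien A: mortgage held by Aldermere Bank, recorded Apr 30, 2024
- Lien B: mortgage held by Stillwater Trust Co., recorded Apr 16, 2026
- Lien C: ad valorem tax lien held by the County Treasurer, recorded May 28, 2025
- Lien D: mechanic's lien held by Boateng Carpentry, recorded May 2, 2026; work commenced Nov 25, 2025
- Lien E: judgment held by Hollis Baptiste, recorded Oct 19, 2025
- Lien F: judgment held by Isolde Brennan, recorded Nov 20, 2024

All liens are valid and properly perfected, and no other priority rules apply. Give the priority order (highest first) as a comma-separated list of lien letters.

Effective dates after the stated exceptions: D relates back to Nov 25, 2025 (work commenced).
C is an ad valorem tax lien and takes priority over every other lien.
Among the remaining liens, by effective date: A (Apr 30, 2024), F (Nov 20, 2024), E (Oct 19, 2025), D (Nov 25, 2025), B (Apr 16, 2026).
F already ranks below A; the subordination has no effect.

C, A, F, E, D, B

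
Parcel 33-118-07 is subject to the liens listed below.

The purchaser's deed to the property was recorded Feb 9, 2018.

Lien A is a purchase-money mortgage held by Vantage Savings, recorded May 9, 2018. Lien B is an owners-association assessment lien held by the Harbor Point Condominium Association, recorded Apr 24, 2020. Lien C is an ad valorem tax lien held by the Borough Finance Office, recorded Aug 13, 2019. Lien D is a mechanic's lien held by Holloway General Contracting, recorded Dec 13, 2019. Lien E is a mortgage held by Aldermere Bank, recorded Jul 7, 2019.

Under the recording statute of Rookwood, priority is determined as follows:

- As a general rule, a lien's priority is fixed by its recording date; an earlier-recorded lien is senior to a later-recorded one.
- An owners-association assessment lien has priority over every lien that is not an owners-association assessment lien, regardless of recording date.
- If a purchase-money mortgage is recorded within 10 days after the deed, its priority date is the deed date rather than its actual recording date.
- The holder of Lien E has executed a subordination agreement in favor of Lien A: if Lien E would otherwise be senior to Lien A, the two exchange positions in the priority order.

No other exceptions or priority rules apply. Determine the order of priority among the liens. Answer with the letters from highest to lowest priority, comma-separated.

Adjusting effective dates: A missed the 10-day window (89 days after the deed), so its recording date stands.
B, as an owners-association assessment lien, has superpriority and ranks first.
Among the remaining liens, by effective date: A (May 9, 2018), E (Jul 7, 2019), C (Aug 13, 2019), D (Dec 13, 2019).
E is already junior to A, so the subordination agreement changes nothing.

B, A, E, C, D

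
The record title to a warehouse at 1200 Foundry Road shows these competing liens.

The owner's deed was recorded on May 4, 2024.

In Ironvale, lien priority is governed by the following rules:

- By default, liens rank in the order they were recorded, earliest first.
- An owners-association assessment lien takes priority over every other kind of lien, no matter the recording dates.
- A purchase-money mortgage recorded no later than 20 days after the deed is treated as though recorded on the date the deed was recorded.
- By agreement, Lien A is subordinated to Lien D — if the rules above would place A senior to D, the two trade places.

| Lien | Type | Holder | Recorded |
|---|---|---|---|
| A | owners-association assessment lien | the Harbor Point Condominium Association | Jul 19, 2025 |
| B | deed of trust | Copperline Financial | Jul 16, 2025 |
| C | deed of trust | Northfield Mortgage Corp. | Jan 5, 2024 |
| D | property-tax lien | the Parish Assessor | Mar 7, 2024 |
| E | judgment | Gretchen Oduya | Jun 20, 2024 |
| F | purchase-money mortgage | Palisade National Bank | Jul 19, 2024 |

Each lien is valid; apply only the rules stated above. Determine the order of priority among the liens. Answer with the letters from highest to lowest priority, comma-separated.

Effective dates after the stated exceptions: F was recorded 76 days after the deed — beyond 20 days — so no relation-back applies.
A is an owners-association assessment lien, so it outranks all other liens regardless of date.
Among the remaining liens, by effective date: C (Jan 5, 2024), D (Mar 7, 2024), E (Jun 20, 2024), F (Jul 19, 2024), B (Jul 16, 2025).
Because A would otherwise rank above D, the subordination swaps them.

D, C, A, E, F, B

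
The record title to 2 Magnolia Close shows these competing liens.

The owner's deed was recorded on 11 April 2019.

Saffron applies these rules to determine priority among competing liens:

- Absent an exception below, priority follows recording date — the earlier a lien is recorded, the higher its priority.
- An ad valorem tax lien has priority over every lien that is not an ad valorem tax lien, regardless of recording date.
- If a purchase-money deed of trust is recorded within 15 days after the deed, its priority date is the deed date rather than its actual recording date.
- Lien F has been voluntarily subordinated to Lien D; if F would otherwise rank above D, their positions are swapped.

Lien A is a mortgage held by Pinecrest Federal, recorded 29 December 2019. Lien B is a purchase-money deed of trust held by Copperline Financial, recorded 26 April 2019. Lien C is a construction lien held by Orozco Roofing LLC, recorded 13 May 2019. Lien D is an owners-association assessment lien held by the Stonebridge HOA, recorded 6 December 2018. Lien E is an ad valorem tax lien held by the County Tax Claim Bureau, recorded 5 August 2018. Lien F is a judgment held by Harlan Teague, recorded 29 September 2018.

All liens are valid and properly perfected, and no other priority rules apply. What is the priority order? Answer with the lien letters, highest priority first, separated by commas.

Effective dates after the stated exceptions: B was recorded within the 15-day window, so its effective date is the deed date 11 April 2019.
E is an ad valorem tax lien and takes priority over every other lien.
Remaining liens by effective date: F (29 September 2018), D (6 December 2018), B (11 April 2019), C (13 May 2019), A (29 December 2019).
Because F would otherwise rank above D, the subordination swaps them.

E, D, F, B, C, A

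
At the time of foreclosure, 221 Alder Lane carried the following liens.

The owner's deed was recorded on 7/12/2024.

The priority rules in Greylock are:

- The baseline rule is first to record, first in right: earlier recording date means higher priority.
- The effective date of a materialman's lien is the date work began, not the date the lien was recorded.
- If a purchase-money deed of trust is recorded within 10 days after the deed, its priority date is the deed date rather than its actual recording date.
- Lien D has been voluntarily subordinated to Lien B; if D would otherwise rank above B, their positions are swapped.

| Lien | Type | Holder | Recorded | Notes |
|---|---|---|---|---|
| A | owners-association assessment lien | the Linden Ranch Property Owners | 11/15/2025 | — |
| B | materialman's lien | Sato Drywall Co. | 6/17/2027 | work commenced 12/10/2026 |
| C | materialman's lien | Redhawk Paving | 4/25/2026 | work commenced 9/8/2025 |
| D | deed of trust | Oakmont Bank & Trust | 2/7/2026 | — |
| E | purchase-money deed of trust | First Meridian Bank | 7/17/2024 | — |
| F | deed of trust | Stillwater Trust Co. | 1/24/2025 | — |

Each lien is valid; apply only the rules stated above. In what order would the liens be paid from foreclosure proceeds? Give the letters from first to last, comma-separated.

E, F, C, A, B, D

Effective dates after the stated exceptions: B relates back to 12/10/2026 (work commenced); C is treated as recorded 9/8/2025, the work-commencement date; E relates back to the deed date 7/12/2024.
Ordering by effective date: E (7/12/2024), F (1/24/2025), C (9/8/2025), A (11/15/2025), D (2/7/2026), B (12/10/2026).
D is senior to B before the subordination, so the two trade places.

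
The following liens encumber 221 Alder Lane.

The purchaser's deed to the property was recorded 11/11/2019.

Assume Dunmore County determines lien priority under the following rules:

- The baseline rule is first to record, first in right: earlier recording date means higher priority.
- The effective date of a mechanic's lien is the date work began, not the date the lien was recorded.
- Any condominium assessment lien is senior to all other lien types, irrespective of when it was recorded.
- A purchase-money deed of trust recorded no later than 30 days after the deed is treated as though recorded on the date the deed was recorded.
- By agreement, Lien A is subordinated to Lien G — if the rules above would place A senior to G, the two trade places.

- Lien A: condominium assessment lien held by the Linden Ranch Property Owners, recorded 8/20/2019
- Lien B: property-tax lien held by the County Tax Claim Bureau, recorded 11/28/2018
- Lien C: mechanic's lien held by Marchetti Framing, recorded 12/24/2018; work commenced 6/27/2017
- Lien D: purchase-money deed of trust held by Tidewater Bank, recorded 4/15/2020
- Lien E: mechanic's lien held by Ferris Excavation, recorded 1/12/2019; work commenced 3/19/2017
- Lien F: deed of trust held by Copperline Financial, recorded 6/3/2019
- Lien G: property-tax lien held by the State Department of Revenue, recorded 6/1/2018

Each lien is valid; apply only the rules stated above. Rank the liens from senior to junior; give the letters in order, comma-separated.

G, E, C, A, B, F, D

Adjusting effective dates: C's effective date is 6/27/2017, when work began; D was recorded 156 days after the deed, outside the 30-day window, so it keeps its recording date; E relates back to 3/19/2017 (work commenced).
As a condominium assessment lien, A is senior to every other lien.
Ordering the rest by effective date: E (3/19/2017), C (6/27/2017), G (6/1/2018), B (11/28/2018), F (6/3/2019), D (4/15/2020).
A would otherwise be senior to G, so under the subordination agreement A and G exchange positions.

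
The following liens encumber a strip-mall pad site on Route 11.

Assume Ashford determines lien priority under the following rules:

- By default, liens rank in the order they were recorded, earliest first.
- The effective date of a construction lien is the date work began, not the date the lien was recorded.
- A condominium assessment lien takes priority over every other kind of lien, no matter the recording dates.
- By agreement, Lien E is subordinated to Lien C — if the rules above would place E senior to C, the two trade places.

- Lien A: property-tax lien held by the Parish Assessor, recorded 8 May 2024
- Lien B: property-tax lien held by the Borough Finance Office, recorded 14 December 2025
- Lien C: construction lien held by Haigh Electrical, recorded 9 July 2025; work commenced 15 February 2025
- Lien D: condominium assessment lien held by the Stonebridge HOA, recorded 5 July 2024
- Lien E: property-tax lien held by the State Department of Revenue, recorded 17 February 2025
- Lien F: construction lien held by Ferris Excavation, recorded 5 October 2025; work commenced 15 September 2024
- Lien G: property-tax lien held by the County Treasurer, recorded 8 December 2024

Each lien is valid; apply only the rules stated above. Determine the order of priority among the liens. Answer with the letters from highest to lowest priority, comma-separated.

Effective dates after the stated exceptions: C relates back to 15 February 2025 (work commenced); F relates back to 15 September 2024 (work commenced).
As a condominium assessment lien, D is senior to every other lien.
Among the remaining liens, by effective date: A (8 May 2024), F (15 September 2024), G (8 December 2024), C (15 February 2025), E (17 February 2025), B (14 December 2025).
E is already junior to C, so the subordination agreement changes nothing.

D, A, F, G, C, E, B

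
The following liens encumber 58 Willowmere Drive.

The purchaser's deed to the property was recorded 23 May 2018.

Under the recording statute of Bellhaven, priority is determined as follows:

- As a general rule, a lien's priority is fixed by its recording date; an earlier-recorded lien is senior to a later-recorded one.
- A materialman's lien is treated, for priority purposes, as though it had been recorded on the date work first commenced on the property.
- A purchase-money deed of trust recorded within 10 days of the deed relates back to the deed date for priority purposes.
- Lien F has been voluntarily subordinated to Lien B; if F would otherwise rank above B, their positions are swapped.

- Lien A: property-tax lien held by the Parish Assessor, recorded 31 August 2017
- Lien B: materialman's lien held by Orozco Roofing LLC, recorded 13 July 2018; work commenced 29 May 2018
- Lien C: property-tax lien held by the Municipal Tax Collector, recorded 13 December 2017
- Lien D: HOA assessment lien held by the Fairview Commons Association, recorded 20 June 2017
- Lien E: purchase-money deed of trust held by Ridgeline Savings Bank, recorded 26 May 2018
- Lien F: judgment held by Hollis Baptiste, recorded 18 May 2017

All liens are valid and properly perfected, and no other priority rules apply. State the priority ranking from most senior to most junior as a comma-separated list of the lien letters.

Adjusting effective dates: B's effective date is 29 May 2018, when work began; E relates back to the deed date 23 May 2018.
Ordering by effective date: F (18 May 2017), D (20 June 2017), A (31 August 2017), C (13 December 2017), E (23 May 2018), B (29 May 2018).
F is senior to B before the subordination, so the two trade places.

B, D, A, C, E, F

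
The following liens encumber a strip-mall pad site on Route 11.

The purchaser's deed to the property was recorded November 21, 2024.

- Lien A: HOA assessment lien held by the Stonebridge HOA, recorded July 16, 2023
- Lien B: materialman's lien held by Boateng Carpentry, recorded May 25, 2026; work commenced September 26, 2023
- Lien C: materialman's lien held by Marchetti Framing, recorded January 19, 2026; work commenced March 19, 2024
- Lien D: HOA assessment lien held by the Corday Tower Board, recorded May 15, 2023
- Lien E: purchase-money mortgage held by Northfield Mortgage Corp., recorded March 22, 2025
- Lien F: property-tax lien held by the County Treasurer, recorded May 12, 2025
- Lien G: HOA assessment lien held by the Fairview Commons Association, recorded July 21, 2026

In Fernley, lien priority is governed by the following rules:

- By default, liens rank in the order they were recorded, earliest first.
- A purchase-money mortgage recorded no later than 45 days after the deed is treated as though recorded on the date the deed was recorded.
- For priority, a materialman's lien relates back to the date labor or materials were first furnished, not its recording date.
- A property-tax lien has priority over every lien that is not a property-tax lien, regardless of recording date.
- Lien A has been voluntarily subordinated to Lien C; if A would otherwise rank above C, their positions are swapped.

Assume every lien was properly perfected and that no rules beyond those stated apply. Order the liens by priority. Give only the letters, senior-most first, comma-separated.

F, D, C, B, A, E, G

First, effective dates: B's effective date is September 26, 2023, when work began; C is treated as recorded March 19, 2024, the work-commencement date; E missed the 45-day window (121 days after the deed), so its recording date stands.
F is a property-tax lien, so it outranks all other liens regardless of date.
Among the remaining liens, by effective date: D (May 15, 2023), A (July 16, 2023), B (September 26, 2023), C (March 19, 2024), E (March 22, 2025), G (July 21, 2026).
A would otherwise be senior to C, so under the subordination agreement A and C exchange positions.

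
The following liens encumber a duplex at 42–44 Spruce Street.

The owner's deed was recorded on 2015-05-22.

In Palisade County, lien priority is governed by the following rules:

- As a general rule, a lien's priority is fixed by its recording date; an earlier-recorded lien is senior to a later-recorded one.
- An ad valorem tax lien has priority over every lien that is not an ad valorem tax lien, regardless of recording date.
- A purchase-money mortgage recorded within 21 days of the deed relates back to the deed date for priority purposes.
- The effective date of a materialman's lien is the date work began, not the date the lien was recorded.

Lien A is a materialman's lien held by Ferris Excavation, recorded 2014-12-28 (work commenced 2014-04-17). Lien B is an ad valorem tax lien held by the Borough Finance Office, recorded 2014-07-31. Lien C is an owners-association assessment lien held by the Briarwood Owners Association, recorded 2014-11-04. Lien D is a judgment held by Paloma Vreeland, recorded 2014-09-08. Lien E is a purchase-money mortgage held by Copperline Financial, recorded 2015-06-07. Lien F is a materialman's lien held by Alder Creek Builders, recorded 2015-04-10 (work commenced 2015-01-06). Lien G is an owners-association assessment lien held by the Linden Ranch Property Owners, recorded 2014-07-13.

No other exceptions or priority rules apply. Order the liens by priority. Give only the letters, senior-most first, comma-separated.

Effective dates after the stated exceptions: A is treated as recorded 2014-04-17, the work-commencement date; E was recorded within the 21-day window, so its effective date is the deed date 2015-05-22; F's effective date is 2015-01-06, when work began.
B is an ad valorem tax lien, so it outranks all other liens regardless of date.
Among the remaining liens, by effective date: A (2014-04-17), G (2014-07-13), D (2014-09-08), C (2014-11-04), F (2015-01-06), E (2015-05-22).

B, A, G, D, C, F, E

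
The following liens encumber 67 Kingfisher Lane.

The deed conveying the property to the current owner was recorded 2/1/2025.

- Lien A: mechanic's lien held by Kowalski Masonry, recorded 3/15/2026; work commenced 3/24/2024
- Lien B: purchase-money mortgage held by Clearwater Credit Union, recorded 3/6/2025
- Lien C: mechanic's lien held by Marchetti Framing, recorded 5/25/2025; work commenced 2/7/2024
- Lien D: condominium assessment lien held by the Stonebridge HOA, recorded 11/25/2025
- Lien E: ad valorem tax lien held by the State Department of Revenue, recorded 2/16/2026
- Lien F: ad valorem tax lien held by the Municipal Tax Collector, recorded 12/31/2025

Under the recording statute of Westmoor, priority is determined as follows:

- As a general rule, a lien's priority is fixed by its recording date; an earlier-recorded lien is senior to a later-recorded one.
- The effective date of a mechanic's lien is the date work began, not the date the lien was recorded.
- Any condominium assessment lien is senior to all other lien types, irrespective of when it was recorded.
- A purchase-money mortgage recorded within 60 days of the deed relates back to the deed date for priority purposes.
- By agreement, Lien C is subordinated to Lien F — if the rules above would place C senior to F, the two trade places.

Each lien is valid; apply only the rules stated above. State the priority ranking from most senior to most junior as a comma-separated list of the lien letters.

Effective dates after the stated exceptions: A is treated as recorded 3/24/2024, the work-commencement date; B was recorded within the 60-day window, so its effective date is the deed date 2/1/2025; C relates back to 2/7/2024 (work commenced).
As a condominium assessment lien, D is senior to every other lien.
Among the remaining liens, by effective date: C (2/7/2024), A (3/24/2024), B (2/1/2025), F (12/31/2025), E (2/16/2026).
The subordination applies — C was senior to F — so C and F swap.

D, F, A, B, C, E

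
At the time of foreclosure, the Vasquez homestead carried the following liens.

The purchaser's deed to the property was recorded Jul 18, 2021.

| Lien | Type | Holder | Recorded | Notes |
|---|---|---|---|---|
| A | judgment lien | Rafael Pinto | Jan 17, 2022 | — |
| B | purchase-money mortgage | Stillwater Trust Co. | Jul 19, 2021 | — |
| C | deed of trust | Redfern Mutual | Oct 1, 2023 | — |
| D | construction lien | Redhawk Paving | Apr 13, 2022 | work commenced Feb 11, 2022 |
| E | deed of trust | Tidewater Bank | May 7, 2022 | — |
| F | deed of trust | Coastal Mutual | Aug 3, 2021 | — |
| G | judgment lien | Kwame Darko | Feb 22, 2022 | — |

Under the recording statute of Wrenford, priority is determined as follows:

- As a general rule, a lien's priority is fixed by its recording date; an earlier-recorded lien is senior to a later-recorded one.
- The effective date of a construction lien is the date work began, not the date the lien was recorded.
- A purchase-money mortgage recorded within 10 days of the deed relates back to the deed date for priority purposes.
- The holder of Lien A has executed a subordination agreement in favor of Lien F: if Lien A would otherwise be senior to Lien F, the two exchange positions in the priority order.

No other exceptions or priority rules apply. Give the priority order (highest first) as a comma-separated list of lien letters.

Effective dates after the stated exceptions: B's effective date is the deed date, Jul 18, 2021; D's effective date is Feb 11, 2022, when work began.
Sorted by effective date: B (Jul 18, 2021), F (Aug 3, 2021), A (Jan 17, 2022), D (Feb 11, 2022), G (Feb 22, 2022), E (May 7, 2022), C (Oct 1, 2023).
A is already junior to F, so the subordination agreement changes nothing.

B, F, A, D, G, E, C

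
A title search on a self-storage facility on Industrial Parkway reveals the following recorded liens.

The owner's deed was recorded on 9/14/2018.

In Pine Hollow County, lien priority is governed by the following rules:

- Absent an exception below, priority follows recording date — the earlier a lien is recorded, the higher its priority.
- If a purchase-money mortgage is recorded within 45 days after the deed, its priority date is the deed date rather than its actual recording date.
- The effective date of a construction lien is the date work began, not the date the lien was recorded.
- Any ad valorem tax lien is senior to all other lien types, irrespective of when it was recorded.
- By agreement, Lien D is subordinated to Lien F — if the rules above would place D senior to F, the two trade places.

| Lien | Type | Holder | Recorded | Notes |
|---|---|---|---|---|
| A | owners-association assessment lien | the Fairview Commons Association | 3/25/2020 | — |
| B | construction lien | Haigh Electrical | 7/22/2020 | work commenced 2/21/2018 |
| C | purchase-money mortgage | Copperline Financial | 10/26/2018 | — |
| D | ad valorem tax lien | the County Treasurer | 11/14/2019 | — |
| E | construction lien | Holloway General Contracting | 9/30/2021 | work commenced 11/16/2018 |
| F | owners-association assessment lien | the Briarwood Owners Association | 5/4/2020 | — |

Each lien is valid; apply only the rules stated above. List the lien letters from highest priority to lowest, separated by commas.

F, B, C, E, A, D

Effective dates after the stated exceptions: B relates back to 2/21/2018 (work commenced); C's effective date is the deed date, 9/14/2018; E is treated as recorded 11/16/2018, the work-commencement date.
D, as an ad valorem tax lien, has superpriority and ranks first.
Ordering the rest by effective date: B (2/21/2018), C (9/14/2018), E (11/16/2018), A (3/25/2020), F (5/4/2020).
D would otherwise be senior to F, so under the subordination agreement D and F exchange positions.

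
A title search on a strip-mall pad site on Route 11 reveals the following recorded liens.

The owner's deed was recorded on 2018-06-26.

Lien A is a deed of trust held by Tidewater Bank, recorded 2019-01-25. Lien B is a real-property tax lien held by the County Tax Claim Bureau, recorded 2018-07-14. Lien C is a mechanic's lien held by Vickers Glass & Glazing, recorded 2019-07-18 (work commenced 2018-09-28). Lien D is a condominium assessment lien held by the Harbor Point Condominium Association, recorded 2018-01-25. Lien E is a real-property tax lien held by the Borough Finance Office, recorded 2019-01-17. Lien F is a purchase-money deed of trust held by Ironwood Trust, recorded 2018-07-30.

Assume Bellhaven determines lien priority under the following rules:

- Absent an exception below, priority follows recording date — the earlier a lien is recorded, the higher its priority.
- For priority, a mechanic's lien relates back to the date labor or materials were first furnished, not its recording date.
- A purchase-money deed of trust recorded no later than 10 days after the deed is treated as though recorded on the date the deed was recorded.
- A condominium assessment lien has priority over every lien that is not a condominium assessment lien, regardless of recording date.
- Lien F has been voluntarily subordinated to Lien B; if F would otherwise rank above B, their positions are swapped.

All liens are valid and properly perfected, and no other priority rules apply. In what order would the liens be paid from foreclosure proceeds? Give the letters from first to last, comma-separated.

D, B, F, C, E, A

Adjusting effective dates: C relates back to 2018-09-28 (work commenced); F was recorded 34 days after the deed — beyond 10 days — so no relation-back applies.
D is a condominium assessment lien and takes priority over every other lien.
The other liens, earliest effective date first: B (2018-07-14), F (2018-07-30), C (2018-09-28), E (2019-01-17), A (2019-01-25).
F already ranks below B; the subordination has no effect.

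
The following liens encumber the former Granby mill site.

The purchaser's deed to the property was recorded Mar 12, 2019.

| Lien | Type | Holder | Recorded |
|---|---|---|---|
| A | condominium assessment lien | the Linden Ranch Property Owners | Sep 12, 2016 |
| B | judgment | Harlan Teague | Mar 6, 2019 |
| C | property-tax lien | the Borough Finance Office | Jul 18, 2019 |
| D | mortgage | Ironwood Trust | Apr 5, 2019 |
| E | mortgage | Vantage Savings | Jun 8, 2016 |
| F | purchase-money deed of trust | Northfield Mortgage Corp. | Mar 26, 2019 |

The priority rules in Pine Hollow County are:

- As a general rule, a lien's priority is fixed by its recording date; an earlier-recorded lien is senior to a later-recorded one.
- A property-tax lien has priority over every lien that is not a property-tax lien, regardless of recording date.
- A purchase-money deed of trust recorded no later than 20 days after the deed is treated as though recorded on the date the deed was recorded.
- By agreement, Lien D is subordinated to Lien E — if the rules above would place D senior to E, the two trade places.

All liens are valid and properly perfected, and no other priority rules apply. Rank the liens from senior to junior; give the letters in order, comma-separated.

C, E, A, B, F, D

Effective dates after the stated exceptions: F relates back to the deed date Mar 12, 2019.
As a property-tax lien, C is senior to every other lien.
Ordering the rest by effective date: E (Jun 8, 2016), A (Sep 12, 2016), B (Mar 6, 2019), F (Mar 12, 2019), D (Apr 5, 2019).
Since D is not senior to E, the subordination leaves the order unchanged.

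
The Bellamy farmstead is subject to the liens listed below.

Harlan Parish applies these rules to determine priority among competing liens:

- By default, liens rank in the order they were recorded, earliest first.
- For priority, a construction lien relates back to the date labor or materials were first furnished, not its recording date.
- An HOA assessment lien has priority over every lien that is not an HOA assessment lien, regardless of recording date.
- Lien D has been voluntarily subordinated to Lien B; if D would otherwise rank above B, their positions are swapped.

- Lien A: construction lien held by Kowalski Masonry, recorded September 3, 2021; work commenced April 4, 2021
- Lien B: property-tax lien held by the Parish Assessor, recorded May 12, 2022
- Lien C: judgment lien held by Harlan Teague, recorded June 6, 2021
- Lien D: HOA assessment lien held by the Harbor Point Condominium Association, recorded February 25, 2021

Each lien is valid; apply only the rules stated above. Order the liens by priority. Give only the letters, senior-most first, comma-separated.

Adjusting effective dates: A's effective date is April 4, 2021, when work began.
D, as an HOA assessment lien, has superpriority and ranks first.
The other liens, earliest effective date first: A (April 4, 2021), C (June 6, 2021), B (May 12, 2022).
The subordination applies — D was senior to B — so D and B swap.

B, A, C, D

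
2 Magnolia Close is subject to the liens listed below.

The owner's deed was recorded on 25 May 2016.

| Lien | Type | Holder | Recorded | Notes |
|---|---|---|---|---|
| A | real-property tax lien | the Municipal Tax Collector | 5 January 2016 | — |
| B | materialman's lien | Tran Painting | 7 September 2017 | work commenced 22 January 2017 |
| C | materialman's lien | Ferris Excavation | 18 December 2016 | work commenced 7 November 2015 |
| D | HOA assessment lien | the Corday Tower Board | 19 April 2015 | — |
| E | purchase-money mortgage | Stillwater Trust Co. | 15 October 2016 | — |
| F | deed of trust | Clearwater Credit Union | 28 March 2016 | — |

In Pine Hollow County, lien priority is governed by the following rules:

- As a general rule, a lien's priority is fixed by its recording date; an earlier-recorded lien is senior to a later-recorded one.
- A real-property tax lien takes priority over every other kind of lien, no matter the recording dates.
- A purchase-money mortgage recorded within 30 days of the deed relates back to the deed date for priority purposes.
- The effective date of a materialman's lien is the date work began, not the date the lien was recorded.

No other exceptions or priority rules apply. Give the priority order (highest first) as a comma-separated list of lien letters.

A, D, C, F, E, B

Adjusting effective dates: B's effective date is 22 January 2017, when work began; C's effective date is 7 November 2015, when work began; E missed the 30-day window (143 days after the deed), so its recording date stands.
A is a real-property tax lien, so it outranks all other liens regardless of date.
Ordering the rest by effective date: D (19 April 2015), C (7 November 2015), F (28 March 2016), E (15 October 2016), B (22 January 2017).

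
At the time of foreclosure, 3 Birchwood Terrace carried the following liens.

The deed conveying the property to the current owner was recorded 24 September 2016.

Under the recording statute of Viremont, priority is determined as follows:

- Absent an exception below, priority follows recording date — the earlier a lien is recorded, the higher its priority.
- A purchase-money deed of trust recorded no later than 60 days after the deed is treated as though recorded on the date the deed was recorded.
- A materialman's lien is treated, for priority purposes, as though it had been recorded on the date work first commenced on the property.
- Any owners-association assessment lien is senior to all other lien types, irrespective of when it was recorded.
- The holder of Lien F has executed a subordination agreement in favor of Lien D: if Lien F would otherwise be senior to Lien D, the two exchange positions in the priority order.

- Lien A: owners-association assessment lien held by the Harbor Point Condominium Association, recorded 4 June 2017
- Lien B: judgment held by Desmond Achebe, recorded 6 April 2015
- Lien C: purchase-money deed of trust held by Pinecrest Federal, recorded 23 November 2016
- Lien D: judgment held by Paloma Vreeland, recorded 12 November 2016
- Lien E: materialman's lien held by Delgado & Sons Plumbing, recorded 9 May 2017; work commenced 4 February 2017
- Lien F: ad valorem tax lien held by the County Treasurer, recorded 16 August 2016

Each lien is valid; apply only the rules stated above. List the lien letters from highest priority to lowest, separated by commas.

A, B, D, C, F, E

Effective dates after the stated exceptions: C's effective date is the deed date, 24 September 2016; E relates back to 4 February 2017 (work commenced).
A is an owners-association assessment lien and takes priority over every other lien.
Among the remaining liens, by effective date: B (6 April 2015), F (16 August 2016), C (24 September 2016), D (12 November 2016), E (4 February 2017).
F is senior to D before the subordination, so the two trade places.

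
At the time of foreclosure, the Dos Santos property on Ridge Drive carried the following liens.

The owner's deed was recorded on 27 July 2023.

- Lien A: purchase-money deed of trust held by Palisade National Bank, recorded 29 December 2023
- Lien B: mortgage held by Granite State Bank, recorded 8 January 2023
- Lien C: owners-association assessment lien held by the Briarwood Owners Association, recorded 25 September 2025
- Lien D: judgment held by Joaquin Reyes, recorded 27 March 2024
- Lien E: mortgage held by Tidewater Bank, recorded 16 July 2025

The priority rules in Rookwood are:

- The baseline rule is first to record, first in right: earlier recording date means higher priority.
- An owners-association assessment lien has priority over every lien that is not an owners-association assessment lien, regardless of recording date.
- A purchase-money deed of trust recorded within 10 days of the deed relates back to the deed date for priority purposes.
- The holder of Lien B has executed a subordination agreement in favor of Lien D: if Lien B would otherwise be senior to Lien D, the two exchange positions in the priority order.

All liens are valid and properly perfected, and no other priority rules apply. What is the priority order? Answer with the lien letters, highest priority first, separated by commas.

C, D, A, B, E

Effective dates after the stated exceptions: A was recorded 155 days after the deed — beyond 10 days — so no relation-back applies.
As an owners-association assessment lien, C is senior to every other lien.
Remaining liens by effective date: B (8 January 2023), A (29 December 2023), D (27 March 2024), E (16 July 2025).
B is senior to D before the subordination, so the two trade places.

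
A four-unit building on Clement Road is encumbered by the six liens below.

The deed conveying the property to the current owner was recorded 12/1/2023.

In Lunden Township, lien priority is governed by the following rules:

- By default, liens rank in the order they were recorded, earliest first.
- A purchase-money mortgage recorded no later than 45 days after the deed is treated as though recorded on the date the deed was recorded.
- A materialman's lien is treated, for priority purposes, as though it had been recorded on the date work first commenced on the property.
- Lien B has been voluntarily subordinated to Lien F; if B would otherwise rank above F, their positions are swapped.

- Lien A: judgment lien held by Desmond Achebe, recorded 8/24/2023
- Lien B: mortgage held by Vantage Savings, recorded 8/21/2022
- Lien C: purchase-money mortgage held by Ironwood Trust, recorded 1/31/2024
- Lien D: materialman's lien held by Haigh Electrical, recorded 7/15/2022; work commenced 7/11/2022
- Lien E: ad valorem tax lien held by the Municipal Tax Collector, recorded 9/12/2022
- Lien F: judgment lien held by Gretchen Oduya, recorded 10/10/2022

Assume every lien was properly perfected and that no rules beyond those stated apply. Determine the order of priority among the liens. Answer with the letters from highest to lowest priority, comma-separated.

Effective dates: C was recorded 61 days after the deed — beyond 45 days — so no relation-back applies; D relates back to 7/11/2022 (work commenced).
Ordering by effective date: D (7/11/2022), B (8/21/2022), E (9/12/2022), F (10/10/2022), A (8/24/2023), C (1/31/2024).
Because B would otherwise rank above F, the subordination swaps them.

D, F, E, B, A, C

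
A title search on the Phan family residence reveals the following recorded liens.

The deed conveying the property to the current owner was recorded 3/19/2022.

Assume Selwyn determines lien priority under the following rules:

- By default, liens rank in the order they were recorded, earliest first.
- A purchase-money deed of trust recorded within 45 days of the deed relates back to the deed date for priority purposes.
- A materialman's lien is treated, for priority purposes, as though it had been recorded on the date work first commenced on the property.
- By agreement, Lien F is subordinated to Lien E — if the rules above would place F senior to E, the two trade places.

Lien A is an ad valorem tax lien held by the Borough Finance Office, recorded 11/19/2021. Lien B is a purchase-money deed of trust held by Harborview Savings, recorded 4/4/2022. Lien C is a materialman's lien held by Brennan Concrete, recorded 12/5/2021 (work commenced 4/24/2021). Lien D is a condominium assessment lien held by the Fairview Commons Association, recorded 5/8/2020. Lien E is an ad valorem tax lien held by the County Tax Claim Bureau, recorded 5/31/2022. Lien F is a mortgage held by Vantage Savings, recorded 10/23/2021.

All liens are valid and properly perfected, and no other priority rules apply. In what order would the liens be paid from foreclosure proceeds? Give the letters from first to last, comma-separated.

Effective dates: B's effective date is the deed date, 3/19/2022; C relates back to 4/24/2021 (work commenced).
Sorted by effective date: D (5/8/2020), C (4/24/2021), F (10/23/2021), A (11/19/2021), B (3/19/2022), E (5/31/2022).
The subordination applies — F was senior to E — so F and E swap.

D, C, E, A, B, F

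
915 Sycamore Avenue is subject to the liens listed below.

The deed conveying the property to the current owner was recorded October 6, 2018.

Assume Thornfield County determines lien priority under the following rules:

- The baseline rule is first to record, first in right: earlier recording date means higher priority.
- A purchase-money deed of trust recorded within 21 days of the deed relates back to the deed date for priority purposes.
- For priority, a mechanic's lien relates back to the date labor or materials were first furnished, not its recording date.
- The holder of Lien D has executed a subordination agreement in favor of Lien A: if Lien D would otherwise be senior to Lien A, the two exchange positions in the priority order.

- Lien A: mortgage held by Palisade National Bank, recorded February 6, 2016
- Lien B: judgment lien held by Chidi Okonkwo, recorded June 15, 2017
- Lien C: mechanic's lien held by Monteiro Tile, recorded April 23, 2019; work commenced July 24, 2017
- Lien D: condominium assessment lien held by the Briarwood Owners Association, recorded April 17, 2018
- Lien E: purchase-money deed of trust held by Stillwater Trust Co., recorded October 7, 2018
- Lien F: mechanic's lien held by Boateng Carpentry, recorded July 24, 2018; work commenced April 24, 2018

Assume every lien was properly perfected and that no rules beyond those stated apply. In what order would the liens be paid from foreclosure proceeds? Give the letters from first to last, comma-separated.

Effective dates: C's effective date is July 24, 2017, when work began; E's effective date is the deed date, October 6, 2018; F's effective date is April 24, 2018, when work began.
By effective date: A (February 6, 2016), B (June 15, 2017), C (July 24, 2017), D (April 17, 2018), F (April 24, 2018), E (October 6, 2018).
D is already junior to A, so the subordination agreement changes nothing.

A, B, C, D, F, E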